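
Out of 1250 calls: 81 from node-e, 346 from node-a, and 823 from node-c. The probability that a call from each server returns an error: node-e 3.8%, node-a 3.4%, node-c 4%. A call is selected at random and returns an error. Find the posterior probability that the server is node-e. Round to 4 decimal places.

0.0644

Unnormalized posteriors (prior × likelihood):
  node-e: 0.0648 × 0.038 = 0.0024624
  node-a: 0.2768 × 0.034 = 0.0094112
  node-c: 0.6584 × 0.04 = 0.026336
Total = 0.0382096.
P(node-e | evidence) = 0.0024624 / 0.0382096 ≈ 0.0644.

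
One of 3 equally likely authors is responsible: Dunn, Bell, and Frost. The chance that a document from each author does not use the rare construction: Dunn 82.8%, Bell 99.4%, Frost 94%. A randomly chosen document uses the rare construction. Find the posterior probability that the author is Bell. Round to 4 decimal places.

0.0252

Taking complements, P(rare-form | each) = Dunn 0.172, Bell 0.006, Frost 0.06.
Since the prior is uniform, the posterior is proportional to the likelihood:
  Dunn: 0.172
  Bell: 0.006
  Frost: 0.06
Total = 0.238.
P(Bell | evidence) = 0.006 / 0.238 ≈ 0.0252.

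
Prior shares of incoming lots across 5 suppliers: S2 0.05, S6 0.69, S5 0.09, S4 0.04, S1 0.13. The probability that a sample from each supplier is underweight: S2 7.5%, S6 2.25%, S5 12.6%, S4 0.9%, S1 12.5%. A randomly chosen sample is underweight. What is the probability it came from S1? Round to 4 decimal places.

Compute prior × likelihood for every hypothesis:
  S2: 0.05 × 0.075 = 0.00375
  S6: 0.69 × 0.0225 = 0.015525
  S5: 0.09 × 0.126 = 0.01134
  S4: 0.04 × 0.009 = 0.00036
  S1: 0.13 × 0.125 = 0.01625
Sum = 0.047225.
P(S1 | evidence) = 0.01625 / 0.047225 ≈ 0.3441.

0.3441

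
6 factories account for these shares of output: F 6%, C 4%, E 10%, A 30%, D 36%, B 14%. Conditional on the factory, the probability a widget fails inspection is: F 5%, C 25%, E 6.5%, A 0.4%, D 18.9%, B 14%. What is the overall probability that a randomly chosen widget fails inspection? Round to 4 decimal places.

By Bayes' rule, posterior ∝ prior × likelihood:
  F: 0.06 × 0.05 = 0.003
  C: 0.04 × 0.25 = 0.01
  E: 0.1 × 0.065 = 0.0065
  A: 0.3 × 0.004 = 0.0012
  D: 0.36 × 0.189 = 0.06804
  B: 0.14 × 0.14 = 0.0196
P(nonconforming) = 0.003 + 0.01 + 0.0065 + 0.0012 + 0.06804 + 0.0196 = 0.10834 → 0.1083.

0.1083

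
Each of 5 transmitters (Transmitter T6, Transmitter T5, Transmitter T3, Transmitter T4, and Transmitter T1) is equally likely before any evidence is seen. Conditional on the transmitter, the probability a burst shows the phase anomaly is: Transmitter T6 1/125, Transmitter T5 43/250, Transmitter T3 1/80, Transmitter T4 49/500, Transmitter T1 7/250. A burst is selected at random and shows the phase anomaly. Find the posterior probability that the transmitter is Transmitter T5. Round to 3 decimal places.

With a uniform prior (1/5 each), posterior ∝ likelihood:
  Transmitter T6: 0.008
  Transmitter T5: 0.172
  Transmitter T3: 0.0125
  Transmitter T4: 0.098
  Transmitter T1: 0.028
Sum = 0.3185.
P(Transmitter T5 | evidence) = 0.172 / 0.3185 ≈ 0.540.

0.540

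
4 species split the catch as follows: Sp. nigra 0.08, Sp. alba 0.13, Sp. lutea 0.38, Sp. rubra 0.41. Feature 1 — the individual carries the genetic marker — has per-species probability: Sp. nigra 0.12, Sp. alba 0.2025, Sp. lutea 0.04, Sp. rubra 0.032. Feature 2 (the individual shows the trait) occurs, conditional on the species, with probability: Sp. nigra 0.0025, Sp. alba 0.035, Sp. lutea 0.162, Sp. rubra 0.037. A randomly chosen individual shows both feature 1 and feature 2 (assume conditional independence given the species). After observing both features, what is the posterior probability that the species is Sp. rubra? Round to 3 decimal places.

0.125

Prior × likelihood for each hypothesis:
  Sp. nigra: 0.08 × 0.12 × 0.0025 = 0.000024
  Sp. alba: 0.13 × 0.2025 × 0.035 = 0.000921375
  Sp. lutea: 0.38 × 0.04 × 0.162 = 0.0024624
  Sp. rubra: 0.41 × 0.032 × 0.037 = 0.00048544
Total = 0.003893215.
P(Sp. rubra | evidence) = 0.00048544 / 0.003893215 ≈ 0.125.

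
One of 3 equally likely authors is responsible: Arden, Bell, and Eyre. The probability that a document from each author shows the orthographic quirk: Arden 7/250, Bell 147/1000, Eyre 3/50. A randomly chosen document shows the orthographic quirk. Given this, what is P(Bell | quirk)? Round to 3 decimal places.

With a uniform prior (1/3 each), posterior ∝ likelihood:
  Arden: 0.028
  Bell: 0.147
  Eyre: 0.06
Total = 0.235.
P(Bell | evidence) = 0.147 / 0.235 ≈ 0.626.

0.626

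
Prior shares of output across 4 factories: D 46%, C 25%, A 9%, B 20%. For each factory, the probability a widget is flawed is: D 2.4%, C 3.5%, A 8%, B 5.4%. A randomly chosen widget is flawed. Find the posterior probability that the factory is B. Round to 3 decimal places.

0.286

Compute prior × likelihood for every hypothesis:
  D: 0.46 × 0.024 = 0.01104
  C: 0.25 × 0.035 = 0.00875
  A: 0.09 × 0.08 = 0.0072
  B: 0.2 × 0.054 = 0.0108
Sum = 0.03779.
P(B | evidence) = 0.0108 / 0.03779 ≈ 0.286.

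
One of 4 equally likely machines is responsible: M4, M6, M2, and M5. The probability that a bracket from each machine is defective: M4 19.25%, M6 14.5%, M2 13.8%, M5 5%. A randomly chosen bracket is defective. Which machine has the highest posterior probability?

Since the prior is uniform, the posterior is proportional to the likelihood:
  M4: 0.1925
  M6: 0.145
  M2: 0.138
  M5: 0.05
Sum = 0.5255.
Largest term belongs to M4, so M4 is most probable.

M4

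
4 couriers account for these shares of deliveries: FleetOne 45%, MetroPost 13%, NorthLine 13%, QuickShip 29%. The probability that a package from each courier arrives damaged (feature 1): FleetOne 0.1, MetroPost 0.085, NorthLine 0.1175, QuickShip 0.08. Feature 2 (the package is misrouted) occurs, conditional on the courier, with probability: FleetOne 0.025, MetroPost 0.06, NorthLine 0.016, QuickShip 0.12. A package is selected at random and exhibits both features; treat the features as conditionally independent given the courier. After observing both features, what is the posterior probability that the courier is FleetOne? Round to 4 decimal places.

0.2336

Prior × likelihood for each hypothesis:
  FleetOne: 0.45 × 0.1 × 0.025 = 0.001125
  MetroPost: 0.13 × 0.085 × 0.06 = 0.000663
  NorthLine: 0.13 × 0.1175 × 0.016 = 0.0002444
  QuickShip: 0.29 × 0.08 × 0.12 = 0.002784
Sum = 0.0048164.
P(FleetOne | evidence) = 0.001125 / 0.0048164 ≈ 0.2336.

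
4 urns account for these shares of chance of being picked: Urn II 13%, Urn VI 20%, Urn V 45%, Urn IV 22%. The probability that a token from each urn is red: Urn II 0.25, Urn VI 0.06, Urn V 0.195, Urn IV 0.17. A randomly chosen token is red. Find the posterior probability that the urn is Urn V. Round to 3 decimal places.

0.517

Compute prior × likelihood for every hypothesis:
  Urn II: 0.13 × 0.25 = 0.0325
  Urn VI: 0.2 × 0.06 = 0.012
  Urn V: 0.45 × 0.195 = 0.08775
  Urn IV: 0.22 × 0.17 = 0.0374
Normalizing constant = 0.16965.
P(Urn V | evidence) = 0.08775 / 0.16965 ≈ 0.517.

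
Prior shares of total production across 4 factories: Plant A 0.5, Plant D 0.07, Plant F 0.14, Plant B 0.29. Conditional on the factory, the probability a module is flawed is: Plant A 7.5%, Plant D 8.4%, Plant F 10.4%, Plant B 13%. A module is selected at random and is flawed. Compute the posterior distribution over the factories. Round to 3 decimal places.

Plant A 0.392, Plant D 0.061, Plant F 0.152, Plant B 0.394

Compute prior × likelihood for every hypothesis:
  Plant A: 0.5 × 0.075 = 0.0375
  Plant D: 0.07 × 0.084 = 0.00588
  Plant F: 0.14 × 0.104 = 0.01456
  Plant B: 0.29 × 0.13 = 0.0377
Total = 0.09564.
P(Plant A | flawed) = 0.0375/0.09564 ≈ 0.392
P(Plant D | flawed) = 0.00588/0.09564 ≈ 0.061
P(Plant F | flawed) = 0.01456/0.09564 ≈ 0.152
P(Plant B | flawed) = 0.0377/0.09564 ≈ 0.394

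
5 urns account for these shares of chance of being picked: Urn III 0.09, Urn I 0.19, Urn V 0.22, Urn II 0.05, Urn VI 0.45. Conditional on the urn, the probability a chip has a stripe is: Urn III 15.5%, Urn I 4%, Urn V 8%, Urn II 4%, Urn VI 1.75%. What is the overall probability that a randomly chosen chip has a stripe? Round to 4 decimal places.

0.0490

By Bayes' rule, posterior ∝ prior × likelihood:
  Urn III: 0.09 × 0.155 = 0.01395
  Urn I: 0.19 × 0.04 = 0.0076
  Urn V: 0.22 × 0.08 = 0.0176
  Urn II: 0.05 × 0.04 = 0.002
  Urn VI: 0.45 × 0.0175 = 0.007875
P(striped) = 0.01395 + 0.0076 + 0.0176 + 0.002 + 0.007875 = 0.049025 → 0.0490.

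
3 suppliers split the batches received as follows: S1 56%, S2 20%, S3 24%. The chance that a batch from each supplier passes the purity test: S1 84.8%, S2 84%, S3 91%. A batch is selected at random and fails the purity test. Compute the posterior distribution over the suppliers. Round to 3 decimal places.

S1 0.614, S2 0.231, S3 0.156

Taking complements, P(off-spec | each) = S1 0.152, S2 0.16, S3 0.09.
Unnormalized posteriors (prior × likelihood):
  S1: 0.56 × 0.152 = 0.08512
  S2: 0.2 × 0.16 = 0.032
  S3: 0.24 × 0.09 = 0.0216
Total = 0.13872.
P(S1 | off-spec) = 0.08512/0.13872 ≈ 0.614
P(S2 | off-spec) = 0.032/0.13872 ≈ 0.231
P(S3 | off-spec) = 0.0216/0.13872 ≈ 0.156
(Check: 0.614+0.231+0.156 = 1.001.)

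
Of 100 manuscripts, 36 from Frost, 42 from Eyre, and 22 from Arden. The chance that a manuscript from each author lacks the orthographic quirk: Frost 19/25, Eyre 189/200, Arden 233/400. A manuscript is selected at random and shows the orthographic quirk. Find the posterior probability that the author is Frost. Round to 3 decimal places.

Taking complements, P(quirk | each) = Frost 0.24, Eyre 0.055, Arden 0.4175.
Compute prior × likelihood for every hypothesis:
  Frost: 0.36 × 0.24 = 0.0864
  Eyre: 0.42 × 0.055 = 0.0231
  Arden: 0.22 × 0.4175 = 0.09185
Total = 0.20135.
P(Frost | evidence) = 0.0864 / 0.20135 ≈ 0.429.

0.429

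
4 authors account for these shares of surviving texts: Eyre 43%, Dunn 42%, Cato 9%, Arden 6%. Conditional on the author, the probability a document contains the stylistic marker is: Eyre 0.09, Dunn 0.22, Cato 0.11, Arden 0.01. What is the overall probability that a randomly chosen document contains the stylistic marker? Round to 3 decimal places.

By Bayes' rule, posterior ∝ prior × likelihood:
  Eyre: 0.43 × 0.09 = 0.0387
  Dunn: 0.42 × 0.22 = 0.0924
  Cato: 0.09 × 0.11 = 0.0099
  Arden: 0.06 × 0.01 = 0.0006
P(marker) = 0.0387 + 0.0924 + 0.0099 + 0.0006 = 0.1416 → 0.142.

0.142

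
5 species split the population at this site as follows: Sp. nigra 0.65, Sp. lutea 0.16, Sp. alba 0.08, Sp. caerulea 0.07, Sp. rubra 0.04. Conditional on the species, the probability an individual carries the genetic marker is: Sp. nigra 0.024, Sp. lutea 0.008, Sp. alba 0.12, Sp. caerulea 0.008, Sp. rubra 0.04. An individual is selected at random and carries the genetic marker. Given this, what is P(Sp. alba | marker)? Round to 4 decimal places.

By Bayes' rule, posterior ∝ prior × likelihood:
  Sp. nigra: 0.65 × 0.024 = 0.0156
  Sp. lutea: 0.16 × 0.008 = 0.00128
  Sp. alba: 0.08 × 0.12 = 0.0096
  Sp. caerulea: 0.07 × 0.008 = 0.00056
  Sp. rubra: 0.04 × 0.04 = 0.0016
Normalizing constant = 0.02864.
P(Sp. alba | evidence) = 0.0096 / 0.02864 ≈ 0.3352.

0.3352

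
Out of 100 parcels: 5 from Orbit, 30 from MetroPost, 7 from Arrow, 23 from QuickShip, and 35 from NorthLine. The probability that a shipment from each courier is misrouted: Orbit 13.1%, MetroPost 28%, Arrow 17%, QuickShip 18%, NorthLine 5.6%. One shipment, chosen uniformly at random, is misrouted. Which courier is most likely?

MetroPost

By Bayes' rule, posterior ∝ prior × likelihood:
  Orbit: 0.05 × 0.131 = 0.00655
  MetroPost: 0.3 × 0.28 = 0.084
  Arrow: 0.07 × 0.17 = 0.0119
  QuickShip: 0.23 × 0.18 = 0.0414
  NorthLine: 0.35 × 0.056 = 0.0196
Normalizing constant = 0.16345.
Largest term belongs to MetroPost, so MetroPost is most probable.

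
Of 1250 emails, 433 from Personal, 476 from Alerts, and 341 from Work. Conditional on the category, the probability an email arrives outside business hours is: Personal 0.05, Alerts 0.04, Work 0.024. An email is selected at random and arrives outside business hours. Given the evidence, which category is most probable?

Personal

Prior × likelihood for each hypothesis:
  Personal: 0.3464 × 0.05 = 0.01732
  Alerts: 0.3808 × 0.04 = 0.015232
  Work: 0.2728 × 0.024 = 0.0065472
Normalizing constant = 0.0390992.
Largest term belongs to Personal, so Personal is most probable.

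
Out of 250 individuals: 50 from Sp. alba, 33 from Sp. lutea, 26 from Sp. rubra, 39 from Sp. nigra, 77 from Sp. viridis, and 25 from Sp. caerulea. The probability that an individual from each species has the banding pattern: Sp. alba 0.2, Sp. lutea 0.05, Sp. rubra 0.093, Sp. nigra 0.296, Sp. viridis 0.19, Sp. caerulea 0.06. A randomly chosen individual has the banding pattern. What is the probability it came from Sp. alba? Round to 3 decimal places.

Prior × likelihood for each hypothesis:
  Sp. alba: 0.2 × 0.2 = 0.04
  Sp. lutea: 0.132 × 0.05 = 0.0066
  Sp. rubra: 0.104 × 0.093 = 0.009672
  Sp. nigra: 0.156 × 0.296 = 0.046176
  Sp. viridis: 0.308 × 0.19 = 0.05852
  Sp. caerulea: 0.1 × 0.06 = 0.006
Normalizing constant = 0.166968.
P(Sp. alba | evidence) = 0.04 / 0.166968 ≈ 0.240.

0.240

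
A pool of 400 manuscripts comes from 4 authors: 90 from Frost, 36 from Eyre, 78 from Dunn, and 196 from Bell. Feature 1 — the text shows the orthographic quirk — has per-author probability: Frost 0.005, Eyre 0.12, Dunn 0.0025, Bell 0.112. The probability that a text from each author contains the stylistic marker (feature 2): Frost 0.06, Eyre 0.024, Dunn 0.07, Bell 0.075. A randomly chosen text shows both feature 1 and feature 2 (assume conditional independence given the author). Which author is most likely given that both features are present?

Bell

By Bayes' rule, posterior ∝ prior × likelihood:
  Frost: 0.225 × 0.005 × 0.06 = 0.0000675
  Eyre: 0.09 × 0.12 × 0.024 = 0.0002592
  Dunn: 0.195 × 0.0025 × 0.07 = 0.000034125
  Bell: 0.49 × 0.112 × 0.075 = 0.004116
Total = 0.004476825.
Largest term belongs to Bell, so Bell is most probable.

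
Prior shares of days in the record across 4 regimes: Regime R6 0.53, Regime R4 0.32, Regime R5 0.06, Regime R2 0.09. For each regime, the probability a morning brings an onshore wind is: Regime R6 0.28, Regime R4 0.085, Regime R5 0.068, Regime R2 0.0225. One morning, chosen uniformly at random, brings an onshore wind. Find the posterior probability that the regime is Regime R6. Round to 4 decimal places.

0.8167

Prior × likelihood for each hypothesis:
  Regime R6: 0.53 × 0.28 = 0.1484
  Regime R4: 0.32 × 0.085 = 0.0272
  Regime R5: 0.06 × 0.068 = 0.00408
  Regime R2: 0.09 × 0.0225 = 0.002025
Normalizing constant = 0.181705.
P(Regime R6 | evidence) = 0.1484 / 0.181705 ≈ 0.8167.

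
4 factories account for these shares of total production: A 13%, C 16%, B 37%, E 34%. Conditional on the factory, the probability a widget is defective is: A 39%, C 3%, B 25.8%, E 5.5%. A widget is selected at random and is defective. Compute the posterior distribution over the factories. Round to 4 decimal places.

Compute prior × likelihood for every hypothesis:
  A: 0.13 × 0.39 = 0.0507
  C: 0.16 × 0.03 = 0.0048
  B: 0.37 × 0.258 = 0.09546
  E: 0.34 × 0.055 = 0.0187
Sum = 0.16966.
P(A | defective) = 0.0507/0.16966 ≈ 0.2988
P(C | defective) = 0.0048/0.16966 ≈ 0.0283
P(B | defective) = 0.09546/0.16966 ≈ 0.5627
P(E | defective) = 0.0187/0.16966 ≈ 0.1102

A 0.2988, C 0.0283, B 0.5627, E 0.1102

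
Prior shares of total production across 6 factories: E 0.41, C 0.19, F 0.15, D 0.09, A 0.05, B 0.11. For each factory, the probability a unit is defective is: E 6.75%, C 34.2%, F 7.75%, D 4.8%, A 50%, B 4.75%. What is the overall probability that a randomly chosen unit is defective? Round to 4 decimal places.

Compute prior × likelihood for every hypothesis:
  E: 0.41 × 0.0675 = 0.027675
  C: 0.19 × 0.342 = 0.06498
  F: 0.15 × 0.0775 = 0.011625
  D: 0.09 × 0.048 = 0.00432
  A: 0.05 × 0.5 = 0.025
  B: 0.11 × 0.0475 = 0.005225
P(defective) = 0.027675 + 0.06498 + 0.011625 + 0.00432 + 0.025 + 0.005225 = 0.138825 → 0.1388.

0.1388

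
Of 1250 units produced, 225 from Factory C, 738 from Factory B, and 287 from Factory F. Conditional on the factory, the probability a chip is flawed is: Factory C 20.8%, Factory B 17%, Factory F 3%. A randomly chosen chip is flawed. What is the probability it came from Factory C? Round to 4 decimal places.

Compute prior × likelihood for every hypothesis:
  Factory C: 0.18 × 0.208 = 0.03744
  Factory B: 0.5904 × 0.17 = 0.100368
  Factory F: 0.2296 × 0.03 = 0.006888
Sum = 0.144696.
P(Factory C | evidence) = 0.03744 / 0.144696 ≈ 0.2587.

0.2587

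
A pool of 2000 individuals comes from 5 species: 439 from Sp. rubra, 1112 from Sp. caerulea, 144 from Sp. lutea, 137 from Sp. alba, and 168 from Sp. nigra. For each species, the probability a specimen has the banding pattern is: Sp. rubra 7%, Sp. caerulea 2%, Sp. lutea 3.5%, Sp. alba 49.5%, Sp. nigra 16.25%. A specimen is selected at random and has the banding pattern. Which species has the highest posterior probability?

Sp. alba

Prior × likelihood for each hypothesis:
  Sp. rubra: 0.2195 × 0.07 = 0.015365
  Sp. caerulea: 0.556 × 0.02 = 0.01112
  Sp. lutea: 0.072 × 0.035 = 0.00252
  Sp. alba: 0.0685 × 0.495 = 0.0339075
  Sp. nigra: 0.084 × 0.1625 = 0.01365
Normalizing constant = 0.0765625.
Largest term belongs to Sp. alba, so Sp. alba is most probable.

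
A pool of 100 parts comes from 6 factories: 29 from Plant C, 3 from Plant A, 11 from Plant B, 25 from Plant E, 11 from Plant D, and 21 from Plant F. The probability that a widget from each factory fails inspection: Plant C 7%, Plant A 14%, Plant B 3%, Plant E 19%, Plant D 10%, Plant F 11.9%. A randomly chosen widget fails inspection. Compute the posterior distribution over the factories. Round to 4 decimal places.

By Bayes' rule, posterior ∝ prior × likelihood:
  Plant C: 0.29 × 0.07 = 0.0203
  Plant A: 0.03 × 0.14 = 0.0042
  Plant B: 0.11 × 0.03 = 0.0033
  Plant E: 0.25 × 0.19 = 0.0475
  Plant D: 0.11 × 0.1 = 0.011
  Plant F: 0.21 × 0.119 = 0.02499
Normalizing constant = 0.11129.
P(Plant C | nonconforming) = 0.0203/0.11129 ≈ 0.1824
P(Plant A | nonconforming) = 0.0042/0.11129 ≈ 0.0377
P(Plant B | nonconforming) = 0.0033/0.11129 ≈ 0.0297
P(Plant E | nonconforming) = 0.0475/0.11129 ≈ 0.4268
P(Plant D | nonconforming) = 0.011/0.11129 ≈ 0.0988
P(Plant F | nonconforming) = 0.02499/0.11129 ≈ 0.2245

Plant C 0.1824, Plant A 0.0377, Plant B 0.0297, Plant E 0.4268, Plant D 0.0988, Plant F 0.2245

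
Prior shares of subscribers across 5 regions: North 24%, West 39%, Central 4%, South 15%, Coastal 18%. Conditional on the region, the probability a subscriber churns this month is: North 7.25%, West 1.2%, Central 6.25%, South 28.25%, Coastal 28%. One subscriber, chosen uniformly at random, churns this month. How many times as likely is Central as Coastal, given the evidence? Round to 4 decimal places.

Compute prior × likelihood for every hypothesis:
  North: 0.24 × 0.0725 = 0.0174
  West: 0.39 × 0.012 = 0.00468
  Central: 0.04 × 0.0625 = 0.0025
  South: 0.15 × 0.2825 = 0.042375
  Coastal: 0.18 × 0.28 = 0.0504
Total = 0.117355.
The ratio is 0.0025 / 0.0504 (the normalizer cancels) = 0.0496.

0.0496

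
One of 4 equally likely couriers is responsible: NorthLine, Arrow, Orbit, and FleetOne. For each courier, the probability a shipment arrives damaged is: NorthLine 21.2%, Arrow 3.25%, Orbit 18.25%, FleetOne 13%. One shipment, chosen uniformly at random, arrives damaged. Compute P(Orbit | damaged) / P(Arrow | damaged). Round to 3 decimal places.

Since the prior is uniform, the posterior is proportional to the likelihood:
  NorthLine: 0.212
  Arrow: 0.0325
  Orbit: 0.1825
  FleetOne: 0.13
Normalizing constant = 0.557.
The ratio is 0.1825 / 0.0325 (the normalizer cancels) = 5.615.

5.615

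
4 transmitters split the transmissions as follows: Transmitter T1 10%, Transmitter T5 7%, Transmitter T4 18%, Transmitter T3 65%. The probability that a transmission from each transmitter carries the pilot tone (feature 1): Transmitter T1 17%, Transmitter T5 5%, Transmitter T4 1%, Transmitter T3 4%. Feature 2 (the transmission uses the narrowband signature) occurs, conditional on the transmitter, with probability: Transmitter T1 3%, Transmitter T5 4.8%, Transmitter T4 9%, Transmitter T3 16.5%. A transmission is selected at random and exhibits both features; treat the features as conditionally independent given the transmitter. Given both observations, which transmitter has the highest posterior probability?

Prior × likelihood for each hypothesis:
  Transmitter T1: 0.1 × 0.17 × 0.03 = 0.00051
  Transmitter T5: 0.07 × 0.05 × 0.048 = 0.000168
  Transmitter T4: 0.18 × 0.01 × 0.09 = 0.000162
  Transmitter T3: 0.65 × 0.04 × 0.165 = 0.00429
Total = 0.00513.
Largest term belongs to Transmitter T3, so Transmitter T3 is most probable.

Transmitter T3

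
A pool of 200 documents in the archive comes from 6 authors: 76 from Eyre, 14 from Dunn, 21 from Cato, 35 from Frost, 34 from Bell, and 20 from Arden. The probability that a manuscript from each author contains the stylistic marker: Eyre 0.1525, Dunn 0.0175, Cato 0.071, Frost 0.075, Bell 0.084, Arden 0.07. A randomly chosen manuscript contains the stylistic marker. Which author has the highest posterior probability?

Prior × likelihood for each hypothesis:
  Eyre: 0.38 × 0.1525 = 0.05795
  Dunn: 0.07 × 0.0175 = 0.001225
  Cato: 0.105 × 0.071 = 0.007455
  Frost: 0.175 × 0.075 = 0.013125
  Bell: 0.17 × 0.084 = 0.01428
  Arden: 0.1 × 0.07 = 0.007
Normalizing constant = 0.101035.
Largest term belongs to Eyre, so Eyre is most probable.

Eyre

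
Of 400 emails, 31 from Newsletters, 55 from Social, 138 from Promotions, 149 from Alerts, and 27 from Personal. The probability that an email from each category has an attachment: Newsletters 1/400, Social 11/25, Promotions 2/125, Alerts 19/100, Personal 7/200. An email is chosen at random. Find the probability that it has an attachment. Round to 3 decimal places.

0.139

By Bayes' rule, posterior ∝ prior × likelihood:
  Newsletters: 0.0775 × 0.0025 = 0.00019375
  Social: 0.1375 × 0.44 = 0.0605
  Promotions: 0.345 × 0.016 = 0.00552
  Alerts: 0.3725 × 0.19 = 0.070775
  Personal: 0.0675 × 0.035 = 0.0023625
P(attachment) = 0.00019375 + 0.0605 + 0.00552 + 0.070775 + 0.0023625 = 0.13935125 → 0.139.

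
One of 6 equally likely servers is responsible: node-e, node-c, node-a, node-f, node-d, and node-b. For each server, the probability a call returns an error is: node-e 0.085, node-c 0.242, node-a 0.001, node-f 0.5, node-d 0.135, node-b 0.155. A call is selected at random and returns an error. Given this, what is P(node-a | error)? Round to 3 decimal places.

0.001

With a uniform prior (1/6 each), posterior ∝ likelihood:
  node-e: 0.085
  node-c: 0.242
  node-a: 0.001
  node-f: 0.5
  node-d: 0.135
  node-b: 0.155
Normalizing constant = 1.118.
P(node-a | evidence) = 0.001 / 1.118 ≈ 0.001.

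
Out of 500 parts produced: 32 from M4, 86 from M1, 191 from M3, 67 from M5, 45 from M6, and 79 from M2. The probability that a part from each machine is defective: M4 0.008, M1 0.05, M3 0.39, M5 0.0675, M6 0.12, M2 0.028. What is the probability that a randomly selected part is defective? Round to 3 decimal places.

0.182

Unnormalized posteriors (prior × likelihood):
  M4: 0.064 × 0.008 = 0.000512
  M1: 0.172 × 0.05 = 0.0086
  M3: 0.382 × 0.39 = 0.14898
  M5: 0.134 × 0.0675 = 0.009045
  M6: 0.09 × 0.12 = 0.0108
  M2: 0.158 × 0.028 = 0.004424
P(defective) = 0.000512 + 0.0086 + 0.14898 + 0.009045 + 0.0108 + 0.004424 = 0.182361 → 0.182.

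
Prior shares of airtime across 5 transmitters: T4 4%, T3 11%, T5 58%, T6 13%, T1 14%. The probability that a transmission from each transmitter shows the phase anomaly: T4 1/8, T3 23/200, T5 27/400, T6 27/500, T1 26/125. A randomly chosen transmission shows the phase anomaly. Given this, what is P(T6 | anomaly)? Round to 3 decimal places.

0.076

By Bayes' rule, posterior ∝ prior × likelihood:
  T4: 0.04 × 0.125 = 0.005
  T3: 0.11 × 0.115 = 0.01265
  T5: 0.58 × 0.0675 = 0.03915
  T6: 0.13 × 0.054 = 0.00702
  T1: 0.14 × 0.208 = 0.02912
Total = 0.09294.
P(T6 | evidence) = 0.00702 / 0.09294 ≈ 0.076.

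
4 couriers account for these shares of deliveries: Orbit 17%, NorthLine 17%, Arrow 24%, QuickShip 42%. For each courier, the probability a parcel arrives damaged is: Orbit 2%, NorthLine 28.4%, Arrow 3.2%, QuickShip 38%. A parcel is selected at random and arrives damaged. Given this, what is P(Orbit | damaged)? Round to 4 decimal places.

Unnormalized posteriors (prior × likelihood):
  Orbit: 0.17 × 0.02 = 0.0034
  NorthLine: 0.17 × 0.284 = 0.04828
  Arrow: 0.24 × 0.032 = 0.00768
  QuickShip: 0.42 × 0.38 = 0.1596
Sum = 0.21896.
P(Orbit | evidence) = 0.0034 / 0.21896 ≈ 0.0155.

0.0155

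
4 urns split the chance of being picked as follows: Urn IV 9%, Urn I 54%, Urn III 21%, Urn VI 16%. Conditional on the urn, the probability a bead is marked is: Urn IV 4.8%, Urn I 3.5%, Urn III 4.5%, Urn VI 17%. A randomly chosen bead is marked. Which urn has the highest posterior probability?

Urn VI

Compute prior × likelihood for every hypothesis:
  Urn IV: 0.09 × 0.048 = 0.00432
  Urn I: 0.54 × 0.035 = 0.0189
  Urn III: 0.21 × 0.045 = 0.00945
  Urn VI: 0.16 × 0.17 = 0.0272
Total = 0.05987.
Largest term belongs to Urn VI, so Urn VI is most probable.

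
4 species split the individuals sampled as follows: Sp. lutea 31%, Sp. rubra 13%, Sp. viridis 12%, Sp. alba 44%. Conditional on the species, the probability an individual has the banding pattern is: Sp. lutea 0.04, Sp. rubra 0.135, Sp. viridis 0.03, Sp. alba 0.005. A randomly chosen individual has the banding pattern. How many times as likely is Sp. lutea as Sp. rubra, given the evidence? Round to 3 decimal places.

By Bayes' rule, posterior ∝ prior × likelihood:
  Sp. lutea: 0.31 × 0.04 = 0.0124
  Sp. rubra: 0.13 × 0.135 = 0.01755
  Sp. viridis: 0.12 × 0.03 = 0.0036
  Sp. alba: 0.44 × 0.005 = 0.0022
Sum = 0.03575.
The ratio is 0.0124 / 0.01755 (the normalizer cancels) = 0.707.

0.707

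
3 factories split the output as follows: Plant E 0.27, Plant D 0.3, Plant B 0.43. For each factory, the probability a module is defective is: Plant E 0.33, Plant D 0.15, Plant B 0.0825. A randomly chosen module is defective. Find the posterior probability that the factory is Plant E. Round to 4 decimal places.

0.5254

By Bayes' rule, posterior ∝ prior × likelihood:
  Plant E: 0.27 × 0.33 = 0.0891
  Plant D: 0.3 × 0.15 = 0.045
  Plant B: 0.43 × 0.0825 = 0.035475
Sum = 0.169575.
P(Plant E | evidence) = 0.0891 / 0.169575 ≈ 0.5254.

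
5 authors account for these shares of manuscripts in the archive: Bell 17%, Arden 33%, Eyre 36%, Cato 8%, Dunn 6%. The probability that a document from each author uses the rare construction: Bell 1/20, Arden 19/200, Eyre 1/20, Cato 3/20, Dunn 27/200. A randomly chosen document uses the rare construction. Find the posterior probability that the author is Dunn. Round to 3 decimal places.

0.104

Prior × likelihood for each hypothesis:
  Bell: 0.17 × 0.05 = 0.0085
  Arden: 0.33 × 0.095 = 0.03135
  Eyre: 0.36 × 0.05 = 0.018
  Cato: 0.08 × 0.15 = 0.012
  Dunn: 0.06 × 0.135 = 0.0081
Sum = 0.07795.
P(Dunn | evidence) = 0.0081 / 0.07795 ≈ 0.104.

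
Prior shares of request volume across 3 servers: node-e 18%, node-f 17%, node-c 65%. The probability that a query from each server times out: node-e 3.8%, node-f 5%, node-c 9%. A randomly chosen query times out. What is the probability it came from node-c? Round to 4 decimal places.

0.7923

Unnormalized posteriors (prior × likelihood):
  node-e: 0.18 × 0.038 = 0.00684
  node-f: 0.17 × 0.05 = 0.0085
  node-c: 0.65 × 0.09 = 0.0585
Sum = 0.07384.
P(node-c | evidence) = 0.0585 / 0.07384 ≈ 0.7923.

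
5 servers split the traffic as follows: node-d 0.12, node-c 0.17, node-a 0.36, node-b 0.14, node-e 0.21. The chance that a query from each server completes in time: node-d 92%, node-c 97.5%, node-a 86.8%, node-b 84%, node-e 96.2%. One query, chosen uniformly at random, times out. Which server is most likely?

node-a

Taking complements, P(timeout | each) = node-d 0.08, node-c 0.025, node-a 0.132, node-b 0.16, node-e 0.038.
By Bayes' rule, posterior ∝ prior × likelihood:
  node-d: 0.12 × 0.08 = 0.0096
  node-c: 0.17 × 0.025 = 0.00425
  node-a: 0.36 × 0.132 = 0.04752
  node-b: 0.14 × 0.16 = 0.0224
  node-e: 0.21 × 0.038 = 0.00798
Sum = 0.09175.
Largest term belongs to node-a, so node-a is most probable.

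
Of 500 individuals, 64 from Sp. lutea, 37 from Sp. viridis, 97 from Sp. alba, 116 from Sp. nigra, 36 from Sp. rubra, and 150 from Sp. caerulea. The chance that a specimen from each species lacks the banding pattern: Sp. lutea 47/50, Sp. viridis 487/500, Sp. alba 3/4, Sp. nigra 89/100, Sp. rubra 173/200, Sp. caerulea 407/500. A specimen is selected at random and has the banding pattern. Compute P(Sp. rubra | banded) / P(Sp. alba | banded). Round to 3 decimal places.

Taking complements, P(banded | each) = Sp. lutea 0.06, Sp. viridis 0.026, Sp. alba 0.25, Sp. nigra 0.11, Sp. rubra 0.135, Sp. caerulea 0.186.
Unnormalized posteriors (prior × likelihood):
  Sp. lutea: 0.128 × 0.06 = 0.00768
  Sp. viridis: 0.074 × 0.026 = 0.001924
  Sp. alba: 0.194 × 0.25 = 0.0485
  Sp. nigra: 0.232 × 0.11 = 0.02552
  Sp. rubra: 0.072 × 0.135 = 0.00972
  Sp. caerulea: 0.3 × 0.186 = 0.0558
Sum = 0.149144.
The ratio is 0.00972 / 0.0485 (the normalizer cancels) = 0.200.

0.200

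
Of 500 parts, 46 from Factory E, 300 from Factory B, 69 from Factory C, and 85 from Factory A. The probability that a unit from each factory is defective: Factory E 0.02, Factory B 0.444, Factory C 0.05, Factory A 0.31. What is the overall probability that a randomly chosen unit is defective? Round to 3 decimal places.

Unnormalized posteriors (prior × likelihood):
  Factory E: 0.092 × 0.02 = 0.00184
  Factory B: 0.6 × 0.444 = 0.2664
  Factory C: 0.138 × 0.05 = 0.0069
  Factory A: 0.17 × 0.31 = 0.0527
P(defective) = 0.00184 + 0.2664 + 0.0069 + 0.0527 = 0.32784 → 0.328.

0.328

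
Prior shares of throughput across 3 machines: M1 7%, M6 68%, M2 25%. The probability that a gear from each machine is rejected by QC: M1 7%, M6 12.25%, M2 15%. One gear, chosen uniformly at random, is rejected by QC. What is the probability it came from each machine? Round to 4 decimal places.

M1 0.0390, M6 0.6627, M2 0.2983

Prior × likelihood for each hypothesis:
  M1: 0.07 × 0.07 = 0.0049
  M6: 0.68 × 0.1225 = 0.0833
  M2: 0.25 × 0.15 = 0.0375
Normalizing constant = 0.1257.
P(M1 | rejected) = 0.0049/0.1257 ≈ 0.0390
P(M6 | rejected) = 0.0833/0.1257 ≈ 0.6627
P(M2 | rejected) = 0.0375/0.1257 ≈ 0.2983
(Check: 0.0390+0.6627+0.2983 = 1.0000.)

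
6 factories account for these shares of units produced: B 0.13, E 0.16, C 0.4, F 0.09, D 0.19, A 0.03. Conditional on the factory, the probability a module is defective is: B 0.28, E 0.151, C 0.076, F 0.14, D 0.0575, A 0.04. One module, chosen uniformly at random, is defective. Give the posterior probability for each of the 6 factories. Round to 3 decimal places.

B 0.315, E 0.209, C 0.263, F 0.109, D 0.094, A 0.010

Compute prior × likelihood for every hypothesis:
  B: 0.13 × 0.28 = 0.0364
  E: 0.16 × 0.151 = 0.02416
  C: 0.4 × 0.076 = 0.0304
  F: 0.09 × 0.14 = 0.0126
  D: 0.19 × 0.0575 = 0.010925
  A: 0.03 × 0.04 = 0.0012
Normalizing constant = 0.115685.
P(B | defective) = 0.0364/0.115685 ≈ 0.315
P(E | defective) = 0.02416/0.115685 ≈ 0.209
P(C | defective) = 0.0304/0.115685 ≈ 0.263
P(F | defective) = 0.0126/0.115685 ≈ 0.109
P(D | defective) = 0.010925/0.115685 ≈ 0.094
P(A | defective) = 0.0012/0.115685 ≈ 0.010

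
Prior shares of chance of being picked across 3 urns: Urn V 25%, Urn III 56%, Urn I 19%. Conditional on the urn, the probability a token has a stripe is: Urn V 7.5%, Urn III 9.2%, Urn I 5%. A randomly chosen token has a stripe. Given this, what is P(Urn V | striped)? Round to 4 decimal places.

0.2351

By Bayes' rule, posterior ∝ prior × likelihood:
  Urn V: 0.25 × 0.075 = 0.01875
  Urn III: 0.56 × 0.092 = 0.05152
  Urn I: 0.19 × 0.05 = 0.0095
Total = 0.07977.
P(Urn V | evidence) = 0.01875 / 0.07977 ≈ 0.2351.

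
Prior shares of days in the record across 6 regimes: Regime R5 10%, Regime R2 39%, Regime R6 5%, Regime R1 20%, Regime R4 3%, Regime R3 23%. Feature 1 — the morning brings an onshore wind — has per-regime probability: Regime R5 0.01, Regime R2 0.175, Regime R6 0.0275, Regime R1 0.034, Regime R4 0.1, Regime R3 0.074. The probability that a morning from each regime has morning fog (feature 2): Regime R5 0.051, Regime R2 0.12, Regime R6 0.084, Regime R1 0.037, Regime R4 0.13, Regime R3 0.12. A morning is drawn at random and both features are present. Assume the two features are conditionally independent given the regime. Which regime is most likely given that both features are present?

Compute prior × likelihood for every hypothesis:
  Regime R5: 0.1 × 0.01 × 0.051 = 0.000051
  Regime R2: 0.39 × 0.175 × 0.12 = 0.00819
  Regime R6: 0.05 × 0.0275 × 0.084 = 0.0001155
  Regime R1: 0.2 × 0.034 × 0.037 = 0.0002516
  Regime R4: 0.03 × 0.1 × 0.13 = 0.00039
  Regime R3: 0.23 × 0.074 × 0.12 = 0.0020424
Total = 0.0110405.
Largest term belongs to Regime R2, so Regime R2 is most probable.

Regime R2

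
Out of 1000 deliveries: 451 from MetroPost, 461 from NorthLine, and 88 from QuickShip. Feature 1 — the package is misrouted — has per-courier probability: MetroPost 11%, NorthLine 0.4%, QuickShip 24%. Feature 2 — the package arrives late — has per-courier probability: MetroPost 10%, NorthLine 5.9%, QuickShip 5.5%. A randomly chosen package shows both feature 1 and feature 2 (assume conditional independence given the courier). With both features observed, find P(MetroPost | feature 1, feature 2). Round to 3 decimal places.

Unnormalized posteriors (prior × likelihood):
  MetroPost: 0.451 × 0.11 × 0.1 = 0.004961
  NorthLine: 0.461 × 0.004 × 0.059 = 0.000108796
  QuickShip: 0.088 × 0.24 × 0.055 = 0.0011616
Sum = 0.006231396.
P(MetroPost | evidence) = 0.004961 / 0.006231396 ≈ 0.796.

0.796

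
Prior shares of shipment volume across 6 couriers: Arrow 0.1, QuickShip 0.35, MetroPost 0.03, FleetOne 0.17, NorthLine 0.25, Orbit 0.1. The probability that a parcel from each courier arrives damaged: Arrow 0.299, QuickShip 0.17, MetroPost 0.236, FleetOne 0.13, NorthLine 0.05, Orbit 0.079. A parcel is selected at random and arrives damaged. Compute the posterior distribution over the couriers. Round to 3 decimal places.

By Bayes' rule, posterior ∝ prior × likelihood:
  Arrow: 0.1 × 0.299 = 0.0299
  QuickShip: 0.35 × 0.17 = 0.0595
  MetroPost: 0.03 × 0.236 = 0.00708
  FleetOne: 0.17 × 0.13 = 0.0221
  NorthLine: 0.25 × 0.05 = 0.0125
  Orbit: 0.1 × 0.079 = 0.0079
Normalizing constant = 0.13898.
P(Arrow | damaged) = 0.0299/0.13898 ≈ 0.215
P(QuickShip | damaged) = 0.0595/0.13898 ≈ 0.428
P(MetroPost | damaged) = 0.00708/0.13898 ≈ 0.051
P(FleetOne | damaged) = 0.0221/0.13898 ≈ 0.159
P(NorthLine | damaged) = 0.0125/0.13898 ≈ 0.090
P(Orbit | damaged) = 0.0079/0.13898 ≈ 0.057
(Check: 0.215+0.428+0.051+0.159+0.090+0.057 = 1.000.)

Arrow 0.215, QuickShip 0.428, MetroPost 0.051, FleetOne 0.159, NorthLine 0.090, Orbit 0.057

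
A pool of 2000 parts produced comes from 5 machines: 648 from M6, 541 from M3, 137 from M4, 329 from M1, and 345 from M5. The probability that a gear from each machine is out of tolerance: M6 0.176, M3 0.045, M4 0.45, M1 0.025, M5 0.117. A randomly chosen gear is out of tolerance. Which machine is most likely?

M6

Prior × likelihood for each hypothesis:
  M6: 0.324 × 0.176 = 0.057024
  M3: 0.2705 × 0.045 = 0.0121725
  M4: 0.0685 × 0.45 = 0.030825
  M1: 0.1645 × 0.025 = 0.0041125
  M5: 0.1725 × 0.117 = 0.0201825
Total = 0.1243165.
Largest term belongs to M6, so M6 is most probable.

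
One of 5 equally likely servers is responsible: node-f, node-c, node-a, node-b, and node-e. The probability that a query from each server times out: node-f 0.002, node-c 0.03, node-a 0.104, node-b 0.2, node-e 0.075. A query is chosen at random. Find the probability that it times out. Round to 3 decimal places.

With a uniform prior (1/5 each), posterior ∝ likelihood:
  node-f: 0.002
  node-c: 0.03
  node-a: 0.104
  node-b: 0.2
  node-e: 0.075
P(timeout) = (1/5) × (0.002 + 0.03 + 0.104 + 0.2 + 0.075) = 0.411/5 ≈ 0.082.

0.082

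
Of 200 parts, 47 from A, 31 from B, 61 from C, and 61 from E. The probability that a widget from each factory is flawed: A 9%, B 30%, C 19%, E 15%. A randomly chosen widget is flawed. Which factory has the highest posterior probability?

By Bayes' rule, posterior ∝ prior × likelihood:
  A: 0.235 × 0.09 = 0.02115
  B: 0.155 × 0.3 = 0.0465
  C: 0.305 × 0.19 = 0.05795
  E: 0.305 × 0.15 = 0.04575
Sum = 0.17135.
Largest term belongs to C, so C is most probable.

C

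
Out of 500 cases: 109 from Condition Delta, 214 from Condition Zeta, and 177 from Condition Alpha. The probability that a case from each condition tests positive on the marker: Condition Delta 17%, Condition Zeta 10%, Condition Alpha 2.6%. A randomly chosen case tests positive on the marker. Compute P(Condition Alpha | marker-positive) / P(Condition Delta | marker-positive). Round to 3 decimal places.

0.248

Prior × likelihood for each hypothesis:
  Condition Delta: 0.218 × 0.17 = 0.03706
  Condition Zeta: 0.428 × 0.1 = 0.0428
  Condition Alpha: 0.354 × 0.026 = 0.009204
Total = 0.089064.
The ratio is 0.009204 / 0.03706 (the normalizer cancels) = 0.248.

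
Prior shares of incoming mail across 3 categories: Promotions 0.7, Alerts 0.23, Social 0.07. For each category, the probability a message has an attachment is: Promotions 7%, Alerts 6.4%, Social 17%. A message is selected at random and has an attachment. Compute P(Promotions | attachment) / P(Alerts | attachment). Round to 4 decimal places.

3.3288

By Bayes' rule, posterior ∝ prior × likelihood:
  Promotions: 0.7 × 0.07 = 0.049
  Alerts: 0.23 × 0.064 = 0.01472
  Social: 0.07 × 0.17 = 0.0119
Sum = 0.07562.
The ratio is 0.049 / 0.01472 (the normalizer cancels) = 3.3288.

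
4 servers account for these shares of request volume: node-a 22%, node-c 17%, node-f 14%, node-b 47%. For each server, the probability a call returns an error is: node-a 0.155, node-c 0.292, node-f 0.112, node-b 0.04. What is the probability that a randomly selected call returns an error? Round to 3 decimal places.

0.118

Prior × likelihood for each hypothesis:
  node-a: 0.22 × 0.155 = 0.0341
  node-c: 0.17 × 0.292 = 0.04964
  node-f: 0.14 × 0.112 = 0.01568
  node-b: 0.47 × 0.04 = 0.0188
P(error) = 0.0341 + 0.04964 + 0.01568 + 0.0188 = 0.11822 → 0.118.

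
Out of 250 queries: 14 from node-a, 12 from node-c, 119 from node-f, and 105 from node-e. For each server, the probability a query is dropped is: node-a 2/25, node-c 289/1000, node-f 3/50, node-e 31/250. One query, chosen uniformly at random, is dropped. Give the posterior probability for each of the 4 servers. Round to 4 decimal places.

By Bayes' rule, posterior ∝ prior × likelihood:
  node-a: 0.056 × 0.08 = 0.00448
  node-c: 0.048 × 0.289 = 0.013872
  node-f: 0.476 × 0.06 = 0.02856
  node-e: 0.42 × 0.124 = 0.05208
Normalizing constant = 0.098992.
P(node-a | dropped) = 0.00448/0.098992 ≈ 0.0453
P(node-c | dropped) = 0.013872/0.098992 ≈ 0.1401
P(node-f | dropped) = 0.02856/0.098992 ≈ 0.2885
P(node-e | dropped) = 0.05208/0.098992 ≈ 0.5261
(Check: 0.0453+0.1401+0.2885+0.5261 = 1.0000.)

node-a 0.0453, node-c 0.1401, node-f 0.2885, node-e 0.5261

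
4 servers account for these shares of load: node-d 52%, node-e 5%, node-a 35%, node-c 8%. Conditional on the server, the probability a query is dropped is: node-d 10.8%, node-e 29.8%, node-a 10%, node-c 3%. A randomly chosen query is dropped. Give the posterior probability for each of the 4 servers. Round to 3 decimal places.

Compute prior × likelihood for every hypothesis:
  node-d: 0.52 × 0.108 = 0.05616
  node-e: 0.05 × 0.298 = 0.0149
  node-a: 0.35 × 0.1 = 0.035
  node-c: 0.08 × 0.03 = 0.0024
Sum = 0.10846.
P(node-d | dropped) = 0.05616/0.10846 ≈ 0.518
P(node-e | dropped) = 0.0149/0.10846 ≈ 0.137
P(node-a | dropped) = 0.035/0.10846 ≈ 0.323
P(node-c | dropped) = 0.0024/0.10846 ≈ 0.022
(Check: 0.518+0.137+0.323+0.022 = 1.000.)

node-d 0.518, node-e 0.137, node-a 0.323, node-c 0.022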